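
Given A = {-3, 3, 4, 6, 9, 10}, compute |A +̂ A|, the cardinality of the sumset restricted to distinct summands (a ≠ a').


Restricted sumset: A +̂ A = {a + a' : a ∈ A, a' ∈ A, a ≠ a'}.
Equivalently, take A + A and drop any sum 2a that is achievable ONLY as a + a for a ∈ A (i.e. sums representable only with equal summands).
Enumerate pairs (a, a') with a < a' (symmetric, so each unordered pair gives one sum; this covers all a ≠ a'):
  -3 + 3 = 0
  -3 + 4 = 1
  -3 + 6 = 3
  -3 + 9 = 6
  -3 + 10 = 7
  3 + 4 = 7
  3 + 6 = 9
  3 + 9 = 12
  3 + 10 = 13
  4 + 6 = 10
  4 + 9 = 13
  4 + 10 = 14
  6 + 9 = 15
  6 + 10 = 16
  9 + 10 = 19
Collected distinct sums: {0, 1, 3, 6, 7, 9, 10, 12, 13, 14, 15, 16, 19}
|A +̂ A| = 13
(Reference bound: |A +̂ A| ≥ 2|A| - 3 for |A| ≥ 2, with |A| = 6 giving ≥ 9.)

|A +̂ A| = 13


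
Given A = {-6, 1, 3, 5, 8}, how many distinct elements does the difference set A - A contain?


A - A = {a - a' : a, a' ∈ A}; |A| = 5.
Bounds: 2|A|-1 ≤ |A - A| ≤ |A|² - |A| + 1, i.e. 9 ≤ |A - A| ≤ 21.
Note: 0 ∈ A - A always (from a - a). The set is symmetric: if d ∈ A - A then -d ∈ A - A.
Enumerate nonzero differences d = a - a' with a > a' (then include -d):
Positive differences: {2, 3, 4, 5, 7, 9, 11, 14}
Full difference set: {0} ∪ (positive diffs) ∪ (negative diffs).
|A - A| = 1 + 2·8 = 17 (matches direct enumeration: 17).

|A - A| = 17


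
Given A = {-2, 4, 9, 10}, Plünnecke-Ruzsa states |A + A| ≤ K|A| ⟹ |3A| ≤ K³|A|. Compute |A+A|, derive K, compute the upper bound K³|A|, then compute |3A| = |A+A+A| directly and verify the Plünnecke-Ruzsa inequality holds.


|A| = 4.
Step 1: Compute A + A by enumerating all 16 pairs.
A + A = {-4, 2, 7, 8, 13, 14, 18, 19, 20}, so |A + A| = 9.
Step 2: Doubling constant K = |A + A|/|A| = 9/4 = 9/4 ≈ 2.2500.
Step 3: Plünnecke-Ruzsa gives |3A| ≤ K³·|A| = (2.2500)³ · 4 ≈ 45.5625.
Step 4: Compute 3A = A + A + A directly by enumerating all triples (a,b,c) ∈ A³; |3A| = 16.
Step 5: Check 16 ≤ 45.5625? Yes ✓.

K = 9/4, Plünnecke-Ruzsa bound K³|A| ≈ 45.5625, |3A| = 16, inequality holds.


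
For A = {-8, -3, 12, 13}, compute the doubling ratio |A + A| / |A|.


|A| = 4.
Compute A + A by enumerating all 16 pairs.
A + A = {-16, -11, -6, 4, 5, 9, 10, 24, 25, 26}, so |A + A| = 10.
K = |A + A| / |A| = 10/4 = 5/2 ≈ 2.5000.
Reference: AP of size 4 gives K = 7/4 ≈ 1.7500; a fully generic set of size 4 gives K ≈ 2.5000.

|A| = 4, |A + A| = 10, K = 10/4 = 5/2.


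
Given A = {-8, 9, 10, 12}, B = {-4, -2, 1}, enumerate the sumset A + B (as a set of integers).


A + B = {a + b : a ∈ A, b ∈ B}.
Enumerate all |A|·|B| = 4·3 = 12 pairs (a, b) and collect distinct sums.
a = -8: -8+-4=-12, -8+-2=-10, -8+1=-7
a = 9: 9+-4=5, 9+-2=7, 9+1=10
a = 10: 10+-4=6, 10+-2=8, 10+1=11
a = 12: 12+-4=8, 12+-2=10, 12+1=13
Collecting distinct sums: A + B = {-12, -10, -7, 5, 6, 7, 8, 10, 11, 13}
|A + B| = 10

A + B = {-12, -10, -7, 5, 6, 7, 8, 10, 11, 13}


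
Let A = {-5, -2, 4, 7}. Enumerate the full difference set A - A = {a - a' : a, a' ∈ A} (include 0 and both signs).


A - A = {a - a' : a, a' ∈ A}.
Compute a - a' for each ordered pair (a, a'):
a = -5: -5--5=0, -5--2=-3, -5-4=-9, -5-7=-12
a = -2: -2--5=3, -2--2=0, -2-4=-6, -2-7=-9
a = 4: 4--5=9, 4--2=6, 4-4=0, 4-7=-3
a = 7: 7--5=12, 7--2=9, 7-4=3, 7-7=0
Collecting distinct values (and noting 0 appears from a-a):
A - A = {-12, -9, -6, -3, 0, 3, 6, 9, 12}
|A - A| = 9

A - A = {-12, -9, -6, -3, 0, 3, 6, 9, 12}


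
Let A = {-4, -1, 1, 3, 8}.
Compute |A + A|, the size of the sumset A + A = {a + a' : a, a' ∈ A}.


A + A = {a + a' : a, a' ∈ A}; |A| = 5.
General bounds: 2|A| - 1 ≤ |A + A| ≤ |A|(|A|+1)/2, i.e. 9 ≤ |A + A| ≤ 15.
Lower bound 2|A|-1 is attained iff A is an arithmetic progression.
Enumerate sums a + a' for a ≤ a' (symmetric, so this suffices):
a = -4: -4+-4=-8, -4+-1=-5, -4+1=-3, -4+3=-1, -4+8=4
a = -1: -1+-1=-2, -1+1=0, -1+3=2, -1+8=7
a = 1: 1+1=2, 1+3=4, 1+8=9
a = 3: 3+3=6, 3+8=11
a = 8: 8+8=16
Distinct sums: {-8, -5, -3, -2, -1, 0, 2, 4, 6, 7, 9, 11, 16}
|A + A| = 13

|A + A| = 13


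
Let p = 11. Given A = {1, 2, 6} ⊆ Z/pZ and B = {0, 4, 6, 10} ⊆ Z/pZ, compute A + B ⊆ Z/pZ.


Work in Z/11Z: reduce every sum a + b modulo 11.
Enumerate all 12 pairs:
a = 1: 1+0=1, 1+4=5, 1+6=7, 1+10=0
a = 2: 2+0=2, 2+4=6, 2+6=8, 2+10=1
a = 6: 6+0=6, 6+4=10, 6+6=1, 6+10=5
Distinct residues collected: {0, 1, 2, 5, 6, 7, 8, 10}
|A + B| = 8 (out of 11 total residues).

A + B = {0, 1, 2, 5, 6, 7, 8, 10}


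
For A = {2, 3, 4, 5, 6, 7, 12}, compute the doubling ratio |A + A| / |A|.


|A| = 7.
Compute A + A by enumerating all 49 pairs.
A + A = {4, 5, 6, 7, 8, 9, 10, 11, 12, 13, 14, 15, 16, 17, 18, 19, 24}, so |A + A| = 17.
K = |A + A| / |A| = 17/7 (already in lowest terms) ≈ 2.4286.
Reference: AP of size 7 gives K = 13/7 ≈ 1.8571; a fully generic set of size 7 gives K ≈ 4.0000.

|A| = 7, |A + A| = 17, K = 17/7.


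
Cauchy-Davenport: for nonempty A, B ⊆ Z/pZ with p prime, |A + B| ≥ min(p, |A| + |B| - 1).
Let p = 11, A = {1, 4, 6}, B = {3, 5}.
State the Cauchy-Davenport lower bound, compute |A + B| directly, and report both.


Cauchy-Davenport: |A + B| ≥ min(p, |A| + |B| - 1) for A, B nonempty in Z/pZ.
|A| = 3, |B| = 2, p = 11.
CD lower bound = min(11, 3 + 2 - 1) = min(11, 4) = 4.
Compute A + B mod 11 directly:
a = 1: 1+3=4, 1+5=6
a = 4: 4+3=7, 4+5=9
a = 6: 6+3=9, 6+5=0
A + B = {0, 4, 6, 7, 9}, so |A + B| = 5.
Verify: 5 ≥ 4? Yes ✓.

CD lower bound = 4, actual |A + B| = 5.


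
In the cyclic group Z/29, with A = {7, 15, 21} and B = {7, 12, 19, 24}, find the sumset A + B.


Work in Z/29Z: reduce every sum a + b modulo 29.
Enumerate all 12 pairs:
a = 7: 7+7=14, 7+12=19, 7+19=26, 7+24=2
a = 15: 15+7=22, 15+12=27, 15+19=5, 15+24=10
a = 21: 21+7=28, 21+12=4, 21+19=11, 21+24=16
Distinct residues collected: {2, 4, 5, 10, 11, 14, 16, 19, 22, 26, 27, 28}
|A + B| = 12 (out of 29 total residues).

A + B = {2, 4, 5, 10, 11, 14, 16, 19, 22, 26, 27, 28}


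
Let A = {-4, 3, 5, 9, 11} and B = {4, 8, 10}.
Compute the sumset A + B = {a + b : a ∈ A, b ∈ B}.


A + B = {a + b : a ∈ A, b ∈ B}.
Enumerate all |A|·|B| = 5·3 = 15 pairs (a, b) and collect distinct sums.
a = -4: -4+4=0, -4+8=4, -4+10=6
a = 3: 3+4=7, 3+8=11, 3+10=13
a = 5: 5+4=9, 5+8=13, 5+10=15
a = 9: 9+4=13, 9+8=17, 9+10=19
a = 11: 11+4=15, 11+8=19, 11+10=21
Collecting distinct sums: A + B = {0, 4, 6, 7, 9, 11, 13, 15, 17, 19, 21}
|A + B| = 11

A + B = {0, 4, 6, 7, 9, 11, 13, 15, 17, 19, 21}


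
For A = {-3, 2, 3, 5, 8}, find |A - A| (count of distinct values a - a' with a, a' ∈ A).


A - A = {a - a' : a, a' ∈ A}; |A| = 5.
Bounds: 2|A|-1 ≤ |A - A| ≤ |A|² - |A| + 1, i.e. 9 ≤ |A - A| ≤ 21.
Note: 0 ∈ A - A always (from a - a). The set is symmetric: if d ∈ A - A then -d ∈ A - A.
Enumerate nonzero differences d = a - a' with a > a' (then include -d):
Positive differences: {1, 2, 3, 5, 6, 8, 11}
Full difference set: {0} ∪ (positive diffs) ∪ (negative diffs).
|A - A| = 1 + 2·7 = 15 (matches direct enumeration: 15).

|A - A| = 15


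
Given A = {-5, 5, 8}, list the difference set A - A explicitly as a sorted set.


A - A = {a - a' : a, a' ∈ A}.
Compute a - a' for each ordered pair (a, a'):
a = -5: -5--5=0, -5-5=-10, -5-8=-13
a = 5: 5--5=10, 5-5=0, 5-8=-3
a = 8: 8--5=13, 8-5=3, 8-8=0
Collecting distinct values (and noting 0 appears from a-a):
A - A = {-13, -10, -3, 0, 3, 10, 13}
|A - A| = 7

A - A = {-13, -10, -3, 0, 3, 10, 13}


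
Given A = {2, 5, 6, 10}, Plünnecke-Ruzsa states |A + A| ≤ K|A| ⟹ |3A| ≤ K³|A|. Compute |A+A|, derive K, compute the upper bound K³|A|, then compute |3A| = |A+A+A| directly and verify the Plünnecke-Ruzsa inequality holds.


|A| = 4.
Step 1: Compute A + A by enumerating all 16 pairs.
A + A = {4, 7, 8, 10, 11, 12, 15, 16, 20}, so |A + A| = 9.
Step 2: Doubling constant K = |A + A|/|A| = 9/4 = 9/4 ≈ 2.2500.
Step 3: Plünnecke-Ruzsa gives |3A| ≤ K³·|A| = (2.2500)³ · 4 ≈ 45.5625.
Step 4: Compute 3A = A + A + A directly by enumerating all triples (a,b,c) ∈ A³; |3A| = 16.
Step 5: Check 16 ≤ 45.5625? Yes ✓.

K = 9/4, Plünnecke-Ruzsa bound K³|A| ≈ 45.5625, |3A| = 16, inequality holds.


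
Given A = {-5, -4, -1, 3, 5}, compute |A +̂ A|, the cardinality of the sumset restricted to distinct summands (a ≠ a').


Restricted sumset: A +̂ A = {a + a' : a ∈ A, a' ∈ A, a ≠ a'}.
Equivalently, take A + A and drop any sum 2a that is achievable ONLY as a + a for a ∈ A (i.e. sums representable only with equal summands).
Enumerate pairs (a, a') with a < a' (symmetric, so each unordered pair gives one sum; this covers all a ≠ a'):
  -5 + -4 = -9
  -5 + -1 = -6
  -5 + 3 = -2
  -5 + 5 = 0
  -4 + -1 = -5
  -4 + 3 = -1
  -4 + 5 = 1
  -1 + 3 = 2
  -1 + 5 = 4
  3 + 5 = 8
Collected distinct sums: {-9, -6, -5, -2, -1, 0, 1, 2, 4, 8}
|A +̂ A| = 10
(Reference bound: |A +̂ A| ≥ 2|A| - 3 for |A| ≥ 2, with |A| = 5 giving ≥ 7.)

|A +̂ A| = 10


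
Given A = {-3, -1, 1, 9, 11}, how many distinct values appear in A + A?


A + A = {a + a' : a, a' ∈ A}; |A| = 5.
General bounds: 2|A| - 1 ≤ |A + A| ≤ |A|(|A|+1)/2, i.e. 9 ≤ |A + A| ≤ 15.
Lower bound 2|A|-1 is attained iff A is an arithmetic progression.
Enumerate sums a + a' for a ≤ a' (symmetric, so this suffices):
a = -3: -3+-3=-6, -3+-1=-4, -3+1=-2, -3+9=6, -3+11=8
a = -1: -1+-1=-2, -1+1=0, -1+9=8, -1+11=10
a = 1: 1+1=2, 1+9=10, 1+11=12
a = 9: 9+9=18, 9+11=20
a = 11: 11+11=22
Distinct sums: {-6, -4, -2, 0, 2, 6, 8, 10, 12, 18, 20, 22}
|A + A| = 12

|A + A| = 12


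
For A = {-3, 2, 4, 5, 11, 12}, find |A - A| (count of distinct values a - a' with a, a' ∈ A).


A - A = {a - a' : a, a' ∈ A}; |A| = 6.
Bounds: 2|A|-1 ≤ |A - A| ≤ |A|² - |A| + 1, i.e. 11 ≤ |A - A| ≤ 31.
Note: 0 ∈ A - A always (from a - a). The set is symmetric: if d ∈ A - A then -d ∈ A - A.
Enumerate nonzero differences d = a - a' with a > a' (then include -d):
Positive differences: {1, 2, 3, 5, 6, 7, 8, 9, 10, 14, 15}
Full difference set: {0} ∪ (positive diffs) ∪ (negative diffs).
|A - A| = 1 + 2·11 = 23 (matches direct enumeration: 23).

|A - A| = 23


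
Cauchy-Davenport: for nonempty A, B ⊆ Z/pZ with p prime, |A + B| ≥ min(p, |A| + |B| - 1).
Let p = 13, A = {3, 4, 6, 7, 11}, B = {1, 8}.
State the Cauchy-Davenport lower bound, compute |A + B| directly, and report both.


Cauchy-Davenport: |A + B| ≥ min(p, |A| + |B| - 1) for A, B nonempty in Z/pZ.
|A| = 5, |B| = 2, p = 13.
CD lower bound = min(13, 5 + 2 - 1) = min(13, 6) = 6.
Compute A + B mod 13 directly:
a = 3: 3+1=4, 3+8=11
a = 4: 4+1=5, 4+8=12
a = 6: 6+1=7, 6+8=1
a = 7: 7+1=8, 7+8=2
a = 11: 11+1=12, 11+8=6
A + B = {1, 2, 4, 5, 6, 7, 8, 11, 12}, so |A + B| = 9.
Verify: 9 ≥ 6? Yes ✓.

CD lower bound = 6, actual |A + B| = 9.


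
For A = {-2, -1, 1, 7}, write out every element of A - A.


A - A = {a - a' : a, a' ∈ A}.
Compute a - a' for each ordered pair (a, a'):
a = -2: -2--2=0, -2--1=-1, -2-1=-3, -2-7=-9
a = -1: -1--2=1, -1--1=0, -1-1=-2, -1-7=-8
a = 1: 1--2=3, 1--1=2, 1-1=0, 1-7=-6
a = 7: 7--2=9, 7--1=8, 7-1=6, 7-7=0
Collecting distinct values (and noting 0 appears from a-a):
A - A = {-9, -8, -6, -3, -2, -1, 0, 1, 2, 3, 6, 8, 9}
|A - A| = 13

A - A = {-9, -8, -6, -3, -2, -1, 0, 1, 2, 3, 6, 8, 9}


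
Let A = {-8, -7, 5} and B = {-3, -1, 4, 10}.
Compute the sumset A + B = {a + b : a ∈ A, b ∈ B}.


A + B = {a + b : a ∈ A, b ∈ B}.
Enumerate all |A|·|B| = 3·4 = 12 pairs (a, b) and collect distinct sums.
a = -8: -8+-3=-11, -8+-1=-9, -8+4=-4, -8+10=2
a = -7: -7+-3=-10, -7+-1=-8, -7+4=-3, -7+10=3
a = 5: 5+-3=2, 5+-1=4, 5+4=9, 5+10=15
Collecting distinct sums: A + B = {-11, -10, -9, -8, -4, -3, 2, 3, 4, 9, 15}
|A + B| = 11

A + B = {-11, -10, -9, -8, -4, -3, 2, 3, 4, 9, 15}


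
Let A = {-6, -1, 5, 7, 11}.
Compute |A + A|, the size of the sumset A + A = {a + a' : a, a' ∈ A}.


A + A = {a + a' : a, a' ∈ A}; |A| = 5.
General bounds: 2|A| - 1 ≤ |A + A| ≤ |A|(|A|+1)/2, i.e. 9 ≤ |A + A| ≤ 15.
Lower bound 2|A|-1 is attained iff A is an arithmetic progression.
Enumerate sums a + a' for a ≤ a' (symmetric, so this suffices):
a = -6: -6+-6=-12, -6+-1=-7, -6+5=-1, -6+7=1, -6+11=5
a = -1: -1+-1=-2, -1+5=4, -1+7=6, -1+11=10
a = 5: 5+5=10, 5+7=12, 5+11=16
a = 7: 7+7=14, 7+11=18
a = 11: 11+11=22
Distinct sums: {-12, -7, -2, -1, 1, 4, 5, 6, 10, 12, 14, 16, 18, 22}
|A + A| = 14

|A + A| = 14


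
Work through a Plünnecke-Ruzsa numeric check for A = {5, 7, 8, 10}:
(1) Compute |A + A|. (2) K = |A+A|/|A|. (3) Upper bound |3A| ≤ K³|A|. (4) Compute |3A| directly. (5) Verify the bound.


|A| = 4.
Step 1: Compute A + A by enumerating all 16 pairs.
A + A = {10, 12, 13, 14, 15, 16, 17, 18, 20}, so |A + A| = 9.
Step 2: Doubling constant K = |A + A|/|A| = 9/4 = 9/4 ≈ 2.2500.
Step 3: Plünnecke-Ruzsa gives |3A| ≤ K³·|A| = (2.2500)³ · 4 ≈ 45.5625.
Step 4: Compute 3A = A + A + A directly by enumerating all triples (a,b,c) ∈ A³; |3A| = 14.
Step 5: Check 14 ≤ 45.5625? Yes ✓.

K = 9/4, Plünnecke-Ruzsa bound K³|A| ≈ 45.5625, |3A| = 14, inequality holds.


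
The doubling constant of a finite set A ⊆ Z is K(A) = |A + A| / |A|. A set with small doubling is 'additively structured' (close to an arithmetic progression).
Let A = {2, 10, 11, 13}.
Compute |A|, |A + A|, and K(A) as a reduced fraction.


|A| = 4.
Compute A + A by enumerating all 16 pairs.
A + A = {4, 12, 13, 15, 20, 21, 22, 23, 24, 26}, so |A + A| = 10.
K = |A + A| / |A| = 10/4 = 5/2 ≈ 2.5000.
Reference: AP of size 4 gives K = 7/4 ≈ 1.7500; a fully generic set of size 4 gives K ≈ 2.5000.

|A| = 4, |A + A| = 10, K = 10/4 = 5/2.


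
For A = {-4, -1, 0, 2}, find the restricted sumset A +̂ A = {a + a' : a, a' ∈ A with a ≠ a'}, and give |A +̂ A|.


Restricted sumset: A +̂ A = {a + a' : a ∈ A, a' ∈ A, a ≠ a'}.
Equivalently, take A + A and drop any sum 2a that is achievable ONLY as a + a for a ∈ A (i.e. sums representable only with equal summands).
Enumerate pairs (a, a') with a < a' (symmetric, so each unordered pair gives one sum; this covers all a ≠ a'):
  -4 + -1 = -5
  -4 + 0 = -4
  -4 + 2 = -2
  -1 + 0 = -1
  -1 + 2 = 1
  0 + 2 = 2
Collected distinct sums: {-5, -4, -2, -1, 1, 2}
|A +̂ A| = 6
(Reference bound: |A +̂ A| ≥ 2|A| - 3 for |A| ≥ 2, with |A| = 4 giving ≥ 5.)

|A +̂ A| = 6


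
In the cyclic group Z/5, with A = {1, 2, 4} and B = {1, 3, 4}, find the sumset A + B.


Work in Z/5Z: reduce every sum a + b modulo 5.
Enumerate all 9 pairs:
a = 1: 1+1=2, 1+3=4, 1+4=0
a = 2: 2+1=3, 2+3=0, 2+4=1
a = 4: 4+1=0, 4+3=2, 4+4=3
Distinct residues collected: {0, 1, 2, 3, 4}
|A + B| = 5 (out of 5 total residues).

A + B = {0, 1, 2, 3, 4}


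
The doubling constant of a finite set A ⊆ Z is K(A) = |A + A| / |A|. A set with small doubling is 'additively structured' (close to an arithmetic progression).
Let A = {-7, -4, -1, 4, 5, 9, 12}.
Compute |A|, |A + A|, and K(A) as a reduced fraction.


|A| = 7.
Compute A + A by enumerating all 49 pairs.
A + A = {-14, -11, -8, -5, -3, -2, 0, 1, 2, 3, 4, 5, 8, 9, 10, 11, 13, 14, 16, 17, 18, 21, 24}, so |A + A| = 23.
K = |A + A| / |A| = 23/7 (already in lowest terms) ≈ 3.2857.
Reference: AP of size 7 gives K = 13/7 ≈ 1.8571; a fully generic set of size 7 gives K ≈ 4.0000.

|A| = 7, |A + A| = 23, K = 23/7.


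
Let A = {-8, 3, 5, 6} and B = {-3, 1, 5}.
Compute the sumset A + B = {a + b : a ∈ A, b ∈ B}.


A + B = {a + b : a ∈ A, b ∈ B}.
Enumerate all |A|·|B| = 4·3 = 12 pairs (a, b) and collect distinct sums.
a = -8: -8+-3=-11, -8+1=-7, -8+5=-3
a = 3: 3+-3=0, 3+1=4, 3+5=8
a = 5: 5+-3=2, 5+1=6, 5+5=10
a = 6: 6+-3=3, 6+1=7, 6+5=11
Collecting distinct sums: A + B = {-11, -7, -3, 0, 2, 3, 4, 6, 7, 8, 10, 11}
|A + B| = 12

A + B = {-11, -7, -3, 0, 2, 3, 4, 6, 7, 8, 10, 11}


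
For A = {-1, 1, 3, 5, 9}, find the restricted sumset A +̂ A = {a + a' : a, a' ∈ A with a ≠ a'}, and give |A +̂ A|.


Restricted sumset: A +̂ A = {a + a' : a ∈ A, a' ∈ A, a ≠ a'}.
Equivalently, take A + A and drop any sum 2a that is achievable ONLY as a + a for a ∈ A (i.e. sums representable only with equal summands).
Enumerate pairs (a, a') with a < a' (symmetric, so each unordered pair gives one sum; this covers all a ≠ a'):
  -1 + 1 = 0
  -1 + 3 = 2
  -1 + 5 = 4
  -1 + 9 = 8
  1 + 3 = 4
  1 + 5 = 6
  1 + 9 = 10
  3 + 5 = 8
  3 + 9 = 12
  5 + 9 = 14
Collected distinct sums: {0, 2, 4, 6, 8, 10, 12, 14}
|A +̂ A| = 8
(Reference bound: |A +̂ A| ≥ 2|A| - 3 for |A| ≥ 2, with |A| = 5 giving ≥ 7.)

|A +̂ A| = 8


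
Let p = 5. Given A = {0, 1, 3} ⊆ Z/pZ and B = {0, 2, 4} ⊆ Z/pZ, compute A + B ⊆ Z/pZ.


Work in Z/5Z: reduce every sum a + b modulo 5.
Enumerate all 9 pairs:
a = 0: 0+0=0, 0+2=2, 0+4=4
a = 1: 1+0=1, 1+2=3, 1+4=0
a = 3: 3+0=3, 3+2=0, 3+4=2
Distinct residues collected: {0, 1, 2, 3, 4}
|A + B| = 5 (out of 5 total residues).

A + B = {0, 1, 2, 3, 4}


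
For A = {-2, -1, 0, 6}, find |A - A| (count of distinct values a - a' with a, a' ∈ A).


A - A = {a - a' : a, a' ∈ A}; |A| = 4.
Bounds: 2|A|-1 ≤ |A - A| ≤ |A|² - |A| + 1, i.e. 7 ≤ |A - A| ≤ 13.
Note: 0 ∈ A - A always (from a - a). The set is symmetric: if d ∈ A - A then -d ∈ A - A.
Enumerate nonzero differences d = a - a' with a > a' (then include -d):
Positive differences: {1, 2, 6, 7, 8}
Full difference set: {0} ∪ (positive diffs) ∪ (negative diffs).
|A - A| = 1 + 2·5 = 11 (matches direct enumeration: 11).

|A - A| = 11


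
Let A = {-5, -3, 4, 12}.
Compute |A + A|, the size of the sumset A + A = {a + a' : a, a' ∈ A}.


A + A = {a + a' : a, a' ∈ A}; |A| = 4.
General bounds: 2|A| - 1 ≤ |A + A| ≤ |A|(|A|+1)/2, i.e. 7 ≤ |A + A| ≤ 10.
Lower bound 2|A|-1 is attained iff A is an arithmetic progression.
Enumerate sums a + a' for a ≤ a' (symmetric, so this suffices):
a = -5: -5+-5=-10, -5+-3=-8, -5+4=-1, -5+12=7
a = -3: -3+-3=-6, -3+4=1, -3+12=9
a = 4: 4+4=8, 4+12=16
a = 12: 12+12=24
Distinct sums: {-10, -8, -6, -1, 1, 7, 8, 9, 16, 24}
|A + A| = 10

|A + A| = 10


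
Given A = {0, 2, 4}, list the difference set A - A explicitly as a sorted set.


A - A = {a - a' : a, a' ∈ A}.
Compute a - a' for each ordered pair (a, a'):
a = 0: 0-0=0, 0-2=-2, 0-4=-4
a = 2: 2-0=2, 2-2=0, 2-4=-2
a = 4: 4-0=4, 4-2=2, 4-4=0
Collecting distinct values (and noting 0 appears from a-a):
A - A = {-4, -2, 0, 2, 4}
|A - A| = 5

A - A = {-4, -2, 0, 2, 4}


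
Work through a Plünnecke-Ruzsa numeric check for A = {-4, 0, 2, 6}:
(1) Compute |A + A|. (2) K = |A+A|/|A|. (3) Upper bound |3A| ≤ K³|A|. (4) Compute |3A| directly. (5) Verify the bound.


|A| = 4.
Step 1: Compute A + A by enumerating all 16 pairs.
A + A = {-8, -4, -2, 0, 2, 4, 6, 8, 12}, so |A + A| = 9.
Step 2: Doubling constant K = |A + A|/|A| = 9/4 = 9/4 ≈ 2.2500.
Step 3: Plünnecke-Ruzsa gives |3A| ≤ K³·|A| = (2.2500)³ · 4 ≈ 45.5625.
Step 4: Compute 3A = A + A + A directly by enumerating all triples (a,b,c) ∈ A³; |3A| = 14.
Step 5: Check 14 ≤ 45.5625? Yes ✓.

K = 9/4, Plünnecke-Ruzsa bound K³|A| ≈ 45.5625, |3A| = 14, inequality holds.


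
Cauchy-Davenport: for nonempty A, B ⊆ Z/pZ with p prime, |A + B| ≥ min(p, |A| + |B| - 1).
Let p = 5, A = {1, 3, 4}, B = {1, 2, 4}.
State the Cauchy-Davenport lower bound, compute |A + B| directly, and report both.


Cauchy-Davenport: |A + B| ≥ min(p, |A| + |B| - 1) for A, B nonempty in Z/pZ.
|A| = 3, |B| = 3, p = 5.
CD lower bound = min(5, 3 + 3 - 1) = min(5, 5) = 5.
Compute A + B mod 5 directly:
a = 1: 1+1=2, 1+2=3, 1+4=0
a = 3: 3+1=4, 3+2=0, 3+4=2
a = 4: 4+1=0, 4+2=1, 4+4=3
A + B = {0, 1, 2, 3, 4}, so |A + B| = 5.
Verify: 5 ≥ 5? Yes ✓.

CD lower bound = 5, actual |A + B| = 5.


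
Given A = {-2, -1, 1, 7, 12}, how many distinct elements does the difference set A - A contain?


A - A = {a - a' : a, a' ∈ A}; |A| = 5.
Bounds: 2|A|-1 ≤ |A - A| ≤ |A|² - |A| + 1, i.e. 9 ≤ |A - A| ≤ 21.
Note: 0 ∈ A - A always (from a - a). The set is symmetric: if d ∈ A - A then -d ∈ A - A.
Enumerate nonzero differences d = a - a' with a > a' (then include -d):
Positive differences: {1, 2, 3, 5, 6, 8, 9, 11, 13, 14}
Full difference set: {0} ∪ (positive diffs) ∪ (negative diffs).
|A - A| = 1 + 2·10 = 21 (matches direct enumeration: 21).

|A - A| = 21


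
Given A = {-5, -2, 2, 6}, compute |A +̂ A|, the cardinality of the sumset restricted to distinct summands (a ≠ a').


Restricted sumset: A +̂ A = {a + a' : a ∈ A, a' ∈ A, a ≠ a'}.
Equivalently, take A + A and drop any sum 2a that is achievable ONLY as a + a for a ∈ A (i.e. sums representable only with equal summands).
Enumerate pairs (a, a') with a < a' (symmetric, so each unordered pair gives one sum; this covers all a ≠ a'):
  -5 + -2 = -7
  -5 + 2 = -3
  -5 + 6 = 1
  -2 + 2 = 0
  -2 + 6 = 4
  2 + 6 = 8
Collected distinct sums: {-7, -3, 0, 1, 4, 8}
|A +̂ A| = 6
(Reference bound: |A +̂ A| ≥ 2|A| - 3 for |A| ≥ 2, with |A| = 4 giving ≥ 5.)

|A +̂ A| = 6


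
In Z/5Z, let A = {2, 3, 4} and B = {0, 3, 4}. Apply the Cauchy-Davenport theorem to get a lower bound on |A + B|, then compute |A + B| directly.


Cauchy-Davenport: |A + B| ≥ min(p, |A| + |B| - 1) for A, B nonempty in Z/pZ.
|A| = 3, |B| = 3, p = 5.
CD lower bound = min(5, 3 + 3 - 1) = min(5, 5) = 5.
Compute A + B mod 5 directly:
a = 2: 2+0=2, 2+3=0, 2+4=1
a = 3: 3+0=3, 3+3=1, 3+4=2
a = 4: 4+0=4, 4+3=2, 4+4=3
A + B = {0, 1, 2, 3, 4}, so |A + B| = 5.
Verify: 5 ≥ 5? Yes ✓.

CD lower bound = 5, actual |A + B| = 5.


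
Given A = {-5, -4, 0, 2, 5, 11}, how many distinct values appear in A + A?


A + A = {a + a' : a, a' ∈ A}; |A| = 6.
General bounds: 2|A| - 1 ≤ |A + A| ≤ |A|(|A|+1)/2, i.e. 11 ≤ |A + A| ≤ 21.
Lower bound 2|A|-1 is attained iff A is an arithmetic progression.
Enumerate sums a + a' for a ≤ a' (symmetric, so this suffices):
a = -5: -5+-5=-10, -5+-4=-9, -5+0=-5, -5+2=-3, -5+5=0, -5+11=6
a = -4: -4+-4=-8, -4+0=-4, -4+2=-2, -4+5=1, -4+11=7
a = 0: 0+0=0, 0+2=2, 0+5=5, 0+11=11
a = 2: 2+2=4, 2+5=7, 2+11=13
a = 5: 5+5=10, 5+11=16
a = 11: 11+11=22
Distinct sums: {-10, -9, -8, -5, -4, -3, -2, 0, 1, 2, 4, 5, 6, 7, 10, 11, 13, 16, 22}
|A + A| = 19

|A + A| = 19


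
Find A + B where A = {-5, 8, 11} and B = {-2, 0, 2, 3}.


A + B = {a + b : a ∈ A, b ∈ B}.
Enumerate all |A|·|B| = 3·4 = 12 pairs (a, b) and collect distinct sums.
a = -5: -5+-2=-7, -5+0=-5, -5+2=-3, -5+3=-2
a = 8: 8+-2=6, 8+0=8, 8+2=10, 8+3=11
a = 11: 11+-2=9, 11+0=11, 11+2=13, 11+3=14
Collecting distinct sums: A + B = {-7, -5, -3, -2, 6, 8, 9, 10, 11, 13, 14}
|A + B| = 11

A + B = {-7, -5, -3, -2, 6, 8, 9, 10, 11, 13, 14}


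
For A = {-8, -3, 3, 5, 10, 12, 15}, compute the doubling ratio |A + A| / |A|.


|A| = 7.
Compute A + A by enumerating all 49 pairs.
A + A = {-16, -11, -6, -5, -3, 0, 2, 4, 6, 7, 8, 9, 10, 12, 13, 15, 17, 18, 20, 22, 24, 25, 27, 30}, so |A + A| = 24.
K = |A + A| / |A| = 24/7 (already in lowest terms) ≈ 3.4286.
Reference: AP of size 7 gives K = 13/7 ≈ 1.8571; a fully generic set of size 7 gives K ≈ 4.0000.

|A| = 7, |A + A| = 24, K = 24/7.


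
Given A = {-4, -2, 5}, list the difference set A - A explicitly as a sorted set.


A - A = {a - a' : a, a' ∈ A}.
Compute a - a' for each ordered pair (a, a'):
a = -4: -4--4=0, -4--2=-2, -4-5=-9
a = -2: -2--4=2, -2--2=0, -2-5=-7
a = 5: 5--4=9, 5--2=7, 5-5=0
Collecting distinct values (and noting 0 appears from a-a):
A - A = {-9, -7, -2, 0, 2, 7, 9}
|A - A| = 7

A - A = {-9, -7, -2, 0, 2, 7, 9}


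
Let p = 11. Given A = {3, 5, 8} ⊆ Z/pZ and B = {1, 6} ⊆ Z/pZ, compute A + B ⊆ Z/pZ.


Work in Z/11Z: reduce every sum a + b modulo 11.
Enumerate all 6 pairs:
a = 3: 3+1=4, 3+6=9
a = 5: 5+1=6, 5+6=0
a = 8: 8+1=9, 8+6=3
Distinct residues collected: {0, 3, 4, 6, 9}
|A + B| = 5 (out of 11 total residues).

A + B = {0, 3, 4, 6, 9}


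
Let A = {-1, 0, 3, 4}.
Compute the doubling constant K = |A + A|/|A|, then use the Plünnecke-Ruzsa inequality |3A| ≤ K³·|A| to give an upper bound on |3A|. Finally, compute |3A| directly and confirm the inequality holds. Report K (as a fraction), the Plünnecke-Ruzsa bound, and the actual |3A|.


|A| = 4.
Step 1: Compute A + A by enumerating all 16 pairs.
A + A = {-2, -1, 0, 2, 3, 4, 6, 7, 8}, so |A + A| = 9.
Step 2: Doubling constant K = |A + A|/|A| = 9/4 = 9/4 ≈ 2.2500.
Step 3: Plünnecke-Ruzsa gives |3A| ≤ K³·|A| = (2.2500)³ · 4 ≈ 45.5625.
Step 4: Compute 3A = A + A + A directly by enumerating all triples (a,b,c) ∈ A³; |3A| = 16.
Step 5: Check 16 ≤ 45.5625? Yes ✓.

K = 9/4, Plünnecke-Ruzsa bound K³|A| ≈ 45.5625, |3A| = 16, inequality holds.


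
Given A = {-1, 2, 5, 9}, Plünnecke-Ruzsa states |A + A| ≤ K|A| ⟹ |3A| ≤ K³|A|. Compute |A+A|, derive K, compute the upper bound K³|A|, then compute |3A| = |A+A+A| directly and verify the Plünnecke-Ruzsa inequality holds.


|A| = 4.
Step 1: Compute A + A by enumerating all 16 pairs.
A + A = {-2, 1, 4, 7, 8, 10, 11, 14, 18}, so |A + A| = 9.
Step 2: Doubling constant K = |A + A|/|A| = 9/4 = 9/4 ≈ 2.2500.
Step 3: Plünnecke-Ruzsa gives |3A| ≤ K³·|A| = (2.2500)³ · 4 ≈ 45.5625.
Step 4: Compute 3A = A + A + A directly by enumerating all triples (a,b,c) ∈ A³; |3A| = 16.
Step 5: Check 16 ≤ 45.5625? Yes ✓.

K = 9/4, Plünnecke-Ruzsa bound K³|A| ≈ 45.5625, |3A| = 16, inequality holds.


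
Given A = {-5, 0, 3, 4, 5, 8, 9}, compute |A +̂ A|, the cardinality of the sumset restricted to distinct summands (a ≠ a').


Restricted sumset: A +̂ A = {a + a' : a ∈ A, a' ∈ A, a ≠ a'}.
Equivalently, take A + A and drop any sum 2a that is achievable ONLY as a + a for a ∈ A (i.e. sums representable only with equal summands).
Enumerate pairs (a, a') with a < a' (symmetric, so each unordered pair gives one sum; this covers all a ≠ a'):
  -5 + 0 = -5
  -5 + 3 = -2
  -5 + 4 = -1
  -5 + 5 = 0
  -5 + 8 = 3
  -5 + 9 = 4
  0 + 3 = 3
  0 + 4 = 4
  0 + 5 = 5
  0 + 8 = 8
  0 + 9 = 9
  3 + 4 = 7
  3 + 5 = 8
  3 + 8 = 11
  3 + 9 = 12
  4 + 5 = 9
  4 + 8 = 12
  4 + 9 = 13
  5 + 8 = 13
  5 + 9 = 14
  8 + 9 = 17
Collected distinct sums: {-5, -2, -1, 0, 3, 4, 5, 7, 8, 9, 11, 12, 13, 14, 17}
|A +̂ A| = 15
(Reference bound: |A +̂ A| ≥ 2|A| - 3 for |A| ≥ 2, with |A| = 7 giving ≥ 11.)

|A +̂ A| = 15


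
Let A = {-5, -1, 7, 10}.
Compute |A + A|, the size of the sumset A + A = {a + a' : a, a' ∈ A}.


A + A = {a + a' : a, a' ∈ A}; |A| = 4.
General bounds: 2|A| - 1 ≤ |A + A| ≤ |A|(|A|+1)/2, i.e. 7 ≤ |A + A| ≤ 10.
Lower bound 2|A|-1 is attained iff A is an arithmetic progression.
Enumerate sums a + a' for a ≤ a' (symmetric, so this suffices):
a = -5: -5+-5=-10, -5+-1=-6, -5+7=2, -5+10=5
a = -1: -1+-1=-2, -1+7=6, -1+10=9
a = 7: 7+7=14, 7+10=17
a = 10: 10+10=20
Distinct sums: {-10, -6, -2, 2, 5, 6, 9, 14, 17, 20}
|A + A| = 10

|A + A| = 10


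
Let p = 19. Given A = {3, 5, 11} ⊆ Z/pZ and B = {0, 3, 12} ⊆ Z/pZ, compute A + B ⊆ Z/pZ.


Work in Z/19Z: reduce every sum a + b modulo 19.
Enumerate all 9 pairs:
a = 3: 3+0=3, 3+3=6, 3+12=15
a = 5: 5+0=5, 5+3=8, 5+12=17
a = 11: 11+0=11, 11+3=14, 11+12=4
Distinct residues collected: {3, 4, 5, 6, 8, 11, 14, 15, 17}
|A + B| = 9 (out of 19 total residues).

A + B = {3, 4, 5, 6, 8, 11, 14, 15, 17}


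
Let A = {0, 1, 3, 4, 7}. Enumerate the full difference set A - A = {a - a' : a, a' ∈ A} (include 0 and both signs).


A - A = {a - a' : a, a' ∈ A}.
Compute a - a' for each ordered pair (a, a'):
a = 0: 0-0=0, 0-1=-1, 0-3=-3, 0-4=-4, 0-7=-7
a = 1: 1-0=1, 1-1=0, 1-3=-2, 1-4=-3, 1-7=-6
a = 3: 3-0=3, 3-1=2, 3-3=0, 3-4=-1, 3-7=-4
a = 4: 4-0=4, 4-1=3, 4-3=1, 4-4=0, 4-7=-3
a = 7: 7-0=7, 7-1=6, 7-3=4, 7-4=3, 7-7=0
Collecting distinct values (and noting 0 appears from a-a):
A - A = {-7, -6, -4, -3, -2, -1, 0, 1, 2, 3, 4, 6, 7}
|A - A| = 13

A - A = {-7, -6, -4, -3, -2, -1, 0, 1, 2, 3, 4, 6, 7}


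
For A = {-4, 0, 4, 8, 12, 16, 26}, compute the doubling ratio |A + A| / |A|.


|A| = 7.
Compute A + A by enumerating all 49 pairs.
A + A = {-8, -4, 0, 4, 8, 12, 16, 20, 22, 24, 26, 28, 30, 32, 34, 38, 42, 52}, so |A + A| = 18.
K = |A + A| / |A| = 18/7 (already in lowest terms) ≈ 2.5714.
Reference: AP of size 7 gives K = 13/7 ≈ 1.8571; a fully generic set of size 7 gives K ≈ 4.0000.

|A| = 7, |A + A| = 18, K = 18/7.


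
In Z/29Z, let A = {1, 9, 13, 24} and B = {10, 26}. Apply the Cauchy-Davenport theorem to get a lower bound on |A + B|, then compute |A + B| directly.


Cauchy-Davenport: |A + B| ≥ min(p, |A| + |B| - 1) for A, B nonempty in Z/pZ.
|A| = 4, |B| = 2, p = 29.
CD lower bound = min(29, 4 + 2 - 1) = min(29, 5) = 5.
Compute A + B mod 29 directly:
a = 1: 1+10=11, 1+26=27
a = 9: 9+10=19, 9+26=6
a = 13: 13+10=23, 13+26=10
a = 24: 24+10=5, 24+26=21
A + B = {5, 6, 10, 11, 19, 21, 23, 27}, so |A + B| = 8.
Verify: 8 ≥ 5? Yes ✓.

CD lower bound = 5, actual |A + B| = 8.


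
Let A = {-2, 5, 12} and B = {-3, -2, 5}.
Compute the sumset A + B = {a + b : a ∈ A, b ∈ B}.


A + B = {a + b : a ∈ A, b ∈ B}.
Enumerate all |A|·|B| = 3·3 = 9 pairs (a, b) and collect distinct sums.
a = -2: -2+-3=-5, -2+-2=-4, -2+5=3
a = 5: 5+-3=2, 5+-2=3, 5+5=10
a = 12: 12+-3=9, 12+-2=10, 12+5=17
Collecting distinct sums: A + B = {-5, -4, 2, 3, 9, 10, 17}
|A + B| = 7

A + B = {-5, -4, 2, 3, 9, 10, 17}


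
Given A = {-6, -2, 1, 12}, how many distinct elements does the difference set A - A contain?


A - A = {a - a' : a, a' ∈ A}; |A| = 4.
Bounds: 2|A|-1 ≤ |A - A| ≤ |A|² - |A| + 1, i.e. 7 ≤ |A - A| ≤ 13.
Note: 0 ∈ A - A always (from a - a). The set is symmetric: if d ∈ A - A then -d ∈ A - A.
Enumerate nonzero differences d = a - a' with a > a' (then include -d):
Positive differences: {3, 4, 7, 11, 14, 18}
Full difference set: {0} ∪ (positive diffs) ∪ (negative diffs).
|A - A| = 1 + 2·6 = 13 (matches direct enumeration: 13).

|A - A| = 13


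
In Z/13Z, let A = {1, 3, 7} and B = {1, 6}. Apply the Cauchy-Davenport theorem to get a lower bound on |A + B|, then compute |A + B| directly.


Cauchy-Davenport: |A + B| ≥ min(p, |A| + |B| - 1) for A, B nonempty in Z/pZ.
|A| = 3, |B| = 2, p = 13.
CD lower bound = min(13, 3 + 2 - 1) = min(13, 4) = 4.
Compute A + B mod 13 directly:
a = 1: 1+1=2, 1+6=7
a = 3: 3+1=4, 3+6=9
a = 7: 7+1=8, 7+6=0
A + B = {0, 2, 4, 7, 8, 9}, so |A + B| = 6.
Verify: 6 ≥ 4? Yes ✓.

CD lower bound = 4, actual |A + B| = 6.


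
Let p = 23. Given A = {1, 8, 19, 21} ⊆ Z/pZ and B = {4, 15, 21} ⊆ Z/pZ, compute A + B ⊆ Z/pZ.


Work in Z/23Z: reduce every sum a + b modulo 23.
Enumerate all 12 pairs:
a = 1: 1+4=5, 1+15=16, 1+21=22
a = 8: 8+4=12, 8+15=0, 8+21=6
a = 19: 19+4=0, 19+15=11, 19+21=17
a = 21: 21+4=2, 21+15=13, 21+21=19
Distinct residues collected: {0, 2, 5, 6, 11, 12, 13, 16, 17, 19, 22}
|A + B| = 11 (out of 23 total residues).

A + B = {0, 2, 5, 6, 11, 12, 13, 16, 17, 19, 22}


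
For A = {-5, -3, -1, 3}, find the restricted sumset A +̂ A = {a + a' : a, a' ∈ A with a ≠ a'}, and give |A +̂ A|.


Restricted sumset: A +̂ A = {a + a' : a ∈ A, a' ∈ A, a ≠ a'}.
Equivalently, take A + A and drop any sum 2a that is achievable ONLY as a + a for a ∈ A (i.e. sums representable only with equal summands).
Enumerate pairs (a, a') with a < a' (symmetric, so each unordered pair gives one sum; this covers all a ≠ a'):
  -5 + -3 = -8
  -5 + -1 = -6
  -5 + 3 = -2
  -3 + -1 = -4
  -3 + 3 = 0
  -1 + 3 = 2
Collected distinct sums: {-8, -6, -4, -2, 0, 2}
|A +̂ A| = 6
(Reference bound: |A +̂ A| ≥ 2|A| - 3 for |A| ≥ 2, with |A| = 4 giving ≥ 5.)

|A +̂ A| = 6


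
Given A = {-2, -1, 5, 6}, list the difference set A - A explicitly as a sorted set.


A - A = {a - a' : a, a' ∈ A}.
Compute a - a' for each ordered pair (a, a'):
a = -2: -2--2=0, -2--1=-1, -2-5=-7, -2-6=-8
a = -1: -1--2=1, -1--1=0, -1-5=-6, -1-6=-7
a = 5: 5--2=7, 5--1=6, 5-5=0, 5-6=-1
a = 6: 6--2=8, 6--1=7, 6-5=1, 6-6=0
Collecting distinct values (and noting 0 appears from a-a):
A - A = {-8, -7, -6, -1, 0, 1, 6, 7, 8}
|A - A| = 9

A - A = {-8, -7, -6, -1, 0, 1, 6, 7, 8}


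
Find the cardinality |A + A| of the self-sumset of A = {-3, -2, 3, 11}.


A + A = {a + a' : a, a' ∈ A}; |A| = 4.
General bounds: 2|A| - 1 ≤ |A + A| ≤ |A|(|A|+1)/2, i.e. 7 ≤ |A + A| ≤ 10.
Lower bound 2|A|-1 is attained iff A is an arithmetic progression.
Enumerate sums a + a' for a ≤ a' (symmetric, so this suffices):
a = -3: -3+-3=-6, -3+-2=-5, -3+3=0, -3+11=8
a = -2: -2+-2=-4, -2+3=1, -2+11=9
a = 3: 3+3=6, 3+11=14
a = 11: 11+11=22
Distinct sums: {-6, -5, -4, 0, 1, 6, 8, 9, 14, 22}
|A + A| = 10

|A + A| = 10


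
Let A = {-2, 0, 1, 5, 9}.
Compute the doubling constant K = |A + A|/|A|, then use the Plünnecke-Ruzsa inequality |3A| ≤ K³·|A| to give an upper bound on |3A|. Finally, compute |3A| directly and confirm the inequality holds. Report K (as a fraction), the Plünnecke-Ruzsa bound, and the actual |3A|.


|A| = 5.
Step 1: Compute A + A by enumerating all 25 pairs.
A + A = {-4, -2, -1, 0, 1, 2, 3, 5, 6, 7, 9, 10, 14, 18}, so |A + A| = 14.
Step 2: Doubling constant K = |A + A|/|A| = 14/5 = 14/5 ≈ 2.8000.
Step 3: Plünnecke-Ruzsa gives |3A| ≤ K³·|A| = (2.8000)³ · 5 ≈ 109.7600.
Step 4: Compute 3A = A + A + A directly by enumerating all triples (a,b,c) ∈ A³; |3A| = 25.
Step 5: Check 25 ≤ 109.7600? Yes ✓.

K = 14/5, Plünnecke-Ruzsa bound K³|A| ≈ 109.7600, |3A| = 25, inequality holds.


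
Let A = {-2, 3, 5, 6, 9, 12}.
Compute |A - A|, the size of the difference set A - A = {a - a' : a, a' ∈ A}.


A - A = {a - a' : a, a' ∈ A}; |A| = 6.
Bounds: 2|A|-1 ≤ |A - A| ≤ |A|² - |A| + 1, i.e. 11 ≤ |A - A| ≤ 31.
Note: 0 ∈ A - A always (from a - a). The set is symmetric: if d ∈ A - A then -d ∈ A - A.
Enumerate nonzero differences d = a - a' with a > a' (then include -d):
Positive differences: {1, 2, 3, 4, 5, 6, 7, 8, 9, 11, 14}
Full difference set: {0} ∪ (positive diffs) ∪ (negative diffs).
|A - A| = 1 + 2·11 = 23 (matches direct enumeration: 23).

|A - A| = 23


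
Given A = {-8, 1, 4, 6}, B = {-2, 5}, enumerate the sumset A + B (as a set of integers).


A + B = {a + b : a ∈ A, b ∈ B}.
Enumerate all |A|·|B| = 4·2 = 8 pairs (a, b) and collect distinct sums.
a = -8: -8+-2=-10, -8+5=-3
a = 1: 1+-2=-1, 1+5=6
a = 4: 4+-2=2, 4+5=9
a = 6: 6+-2=4, 6+5=11
Collecting distinct sums: A + B = {-10, -3, -1, 2, 4, 6, 9, 11}
|A + B| = 8

A + B = {-10, -3, -1, 2, 4, 6, 9, 11}


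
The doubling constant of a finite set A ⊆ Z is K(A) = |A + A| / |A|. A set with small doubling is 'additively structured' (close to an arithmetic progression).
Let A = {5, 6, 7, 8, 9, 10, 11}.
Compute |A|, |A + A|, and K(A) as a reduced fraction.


|A| = 7.
Compute A + A by enumerating all 49 pairs.
A + A = {10, 11, 12, 13, 14, 15, 16, 17, 18, 19, 20, 21, 22}, so |A + A| = 13.
K = |A + A| / |A| = 13/7 (already in lowest terms) ≈ 1.8571.
Reference: AP of size 7 gives K = 13/7 ≈ 1.8571; a fully generic set of size 7 gives K ≈ 4.0000.

|A| = 7, |A + A| = 13, K = 13/7.


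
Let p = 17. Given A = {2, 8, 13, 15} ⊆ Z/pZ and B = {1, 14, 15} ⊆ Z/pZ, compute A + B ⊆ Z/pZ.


Work in Z/17Z: reduce every sum a + b modulo 17.
Enumerate all 12 pairs:
a = 2: 2+1=3, 2+14=16, 2+15=0
a = 8: 8+1=9, 8+14=5, 8+15=6
a = 13: 13+1=14, 13+14=10, 13+15=11
a = 15: 15+1=16, 15+14=12, 15+15=13
Distinct residues collected: {0, 3, 5, 6, 9, 10, 11, 12, 13, 14, 16}
|A + B| = 11 (out of 17 total residues).

A + B = {0, 3, 5, 6, 9, 10, 11, 12, 13, 14, 16}


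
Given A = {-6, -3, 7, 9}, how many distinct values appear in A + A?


A + A = {a + a' : a, a' ∈ A}; |A| = 4.
General bounds: 2|A| - 1 ≤ |A + A| ≤ |A|(|A|+1)/2, i.e. 7 ≤ |A + A| ≤ 10.
Lower bound 2|A|-1 is attained iff A is an arithmetic progression.
Enumerate sums a + a' for a ≤ a' (symmetric, so this suffices):
a = -6: -6+-6=-12, -6+-3=-9, -6+7=1, -6+9=3
a = -3: -3+-3=-6, -3+7=4, -3+9=6
a = 7: 7+7=14, 7+9=16
a = 9: 9+9=18
Distinct sums: {-12, -9, -6, 1, 3, 4, 6, 14, 16, 18}
|A + A| = 10

|A + A| = 10


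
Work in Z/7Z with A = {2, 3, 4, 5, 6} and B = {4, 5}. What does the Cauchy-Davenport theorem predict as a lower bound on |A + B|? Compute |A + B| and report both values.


Cauchy-Davenport: |A + B| ≥ min(p, |A| + |B| - 1) for A, B nonempty in Z/pZ.
|A| = 5, |B| = 2, p = 7.
CD lower bound = min(7, 5 + 2 - 1) = min(7, 6) = 6.
Compute A + B mod 7 directly:
a = 2: 2+4=6, 2+5=0
a = 3: 3+4=0, 3+5=1
a = 4: 4+4=1, 4+5=2
a = 5: 5+4=2, 5+5=3
a = 6: 6+4=3, 6+5=4
A + B = {0, 1, 2, 3, 4, 6}, so |A + B| = 6.
Verify: 6 ≥ 6? Yes ✓.

CD lower bound = 6, actual |A + B| = 6.


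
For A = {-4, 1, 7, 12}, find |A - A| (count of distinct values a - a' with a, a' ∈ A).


A - A = {a - a' : a, a' ∈ A}; |A| = 4.
Bounds: 2|A|-1 ≤ |A - A| ≤ |A|² - |A| + 1, i.e. 7 ≤ |A - A| ≤ 13.
Note: 0 ∈ A - A always (from a - a). The set is symmetric: if d ∈ A - A then -d ∈ A - A.
Enumerate nonzero differences d = a - a' with a > a' (then include -d):
Positive differences: {5, 6, 11, 16}
Full difference set: {0} ∪ (positive diffs) ∪ (negative diffs).
|A - A| = 1 + 2·4 = 9 (matches direct enumeration: 9).

|A - A| = 9


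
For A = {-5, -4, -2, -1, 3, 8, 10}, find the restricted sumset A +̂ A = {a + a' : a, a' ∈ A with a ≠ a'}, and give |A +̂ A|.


Restricted sumset: A +̂ A = {a + a' : a ∈ A, a' ∈ A, a ≠ a'}.
Equivalently, take A + A and drop any sum 2a that is achievable ONLY as a + a for a ∈ A (i.e. sums representable only with equal summands).
Enumerate pairs (a, a') with a < a' (symmetric, so each unordered pair gives one sum; this covers all a ≠ a'):
  -5 + -4 = -9
  -5 + -2 = -7
  -5 + -1 = -6
  -5 + 3 = -2
  -5 + 8 = 3
  -5 + 10 = 5
  -4 + -2 = -6
  -4 + -1 = -5
  -4 + 3 = -1
  -4 + 8 = 4
  -4 + 10 = 6
  -2 + -1 = -3
  -2 + 3 = 1
  -2 + 8 = 6
  -2 + 10 = 8
  -1 + 3 = 2
  -1 + 8 = 7
  -1 + 10 = 9
  3 + 8 = 11
  3 + 10 = 13
  8 + 10 = 18
Collected distinct sums: {-9, -7, -6, -5, -3, -2, -1, 1, 2, 3, 4, 5, 6, 7, 8, 9, 11, 13, 18}
|A +̂ A| = 19
(Reference bound: |A +̂ A| ≥ 2|A| - 3 for |A| ≥ 2, with |A| = 7 giving ≥ 11.)

|A +̂ A| = 19


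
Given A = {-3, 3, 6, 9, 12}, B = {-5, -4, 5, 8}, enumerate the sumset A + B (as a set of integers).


A + B = {a + b : a ∈ A, b ∈ B}.
Enumerate all |A|·|B| = 5·4 = 20 pairs (a, b) and collect distinct sums.
a = -3: -3+-5=-8, -3+-4=-7, -3+5=2, -3+8=5
a = 3: 3+-5=-2, 3+-4=-1, 3+5=8, 3+8=11
a = 6: 6+-5=1, 6+-4=2, 6+5=11, 6+8=14
a = 9: 9+-5=4, 9+-4=5, 9+5=14, 9+8=17
a = 12: 12+-5=7, 12+-4=8, 12+5=17, 12+8=20
Collecting distinct sums: A + B = {-8, -7, -2, -1, 1, 2, 4, 5, 7, 8, 11, 14, 17, 20}
|A + B| = 14

A + B = {-8, -7, -2, -1, 1, 2, 4, 5, 7, 8, 11, 14, 17, 20}


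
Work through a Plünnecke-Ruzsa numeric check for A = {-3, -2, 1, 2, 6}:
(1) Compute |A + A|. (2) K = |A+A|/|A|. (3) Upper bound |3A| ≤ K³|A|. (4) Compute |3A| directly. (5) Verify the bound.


|A| = 5.
Step 1: Compute A + A by enumerating all 25 pairs.
A + A = {-6, -5, -4, -2, -1, 0, 2, 3, 4, 7, 8, 12}, so |A + A| = 12.
Step 2: Doubling constant K = |A + A|/|A| = 12/5 = 12/5 ≈ 2.4000.
Step 3: Plünnecke-Ruzsa gives |3A| ≤ K³·|A| = (2.4000)³ · 5 ≈ 69.1200.
Step 4: Compute 3A = A + A + A directly by enumerating all triples (a,b,c) ∈ A³; |3A| = 22.
Step 5: Check 22 ≤ 69.1200? Yes ✓.

K = 12/5, Plünnecke-Ruzsa bound K³|A| ≈ 69.1200, |3A| = 22, inequality holds.


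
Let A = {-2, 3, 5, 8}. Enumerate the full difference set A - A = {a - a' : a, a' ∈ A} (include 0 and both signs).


A - A = {a - a' : a, a' ∈ A}.
Compute a - a' for each ordered pair (a, a'):
a = -2: -2--2=0, -2-3=-5, -2-5=-7, -2-8=-10
a = 3: 3--2=5, 3-3=0, 3-5=-2, 3-8=-5
a = 5: 5--2=7, 5-3=2, 5-5=0, 5-8=-3
a = 8: 8--2=10, 8-3=5, 8-5=3, 8-8=0
Collecting distinct values (and noting 0 appears from a-a):
A - A = {-10, -7, -5, -3, -2, 0, 2, 3, 5, 7, 10}
|A - A| = 11

A - A = {-10, -7, -5, -3, -2, 0, 2, 3, 5, 7, 10}


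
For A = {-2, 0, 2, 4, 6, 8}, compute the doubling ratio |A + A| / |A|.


|A| = 6.
Compute A + A by enumerating all 36 pairs.
A + A = {-4, -2, 0, 2, 4, 6, 8, 10, 12, 14, 16}, so |A + A| = 11.
K = |A + A| / |A| = 11/6 (already in lowest terms) ≈ 1.8333.
Reference: AP of size 6 gives K = 11/6 ≈ 1.8333; a fully generic set of size 6 gives K ≈ 3.5000.

|A| = 6, |A + A| = 11, K = 11/6.
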